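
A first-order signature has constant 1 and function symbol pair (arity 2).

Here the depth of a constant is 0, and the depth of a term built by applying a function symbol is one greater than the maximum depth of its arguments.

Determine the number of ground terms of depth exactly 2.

Let N_k count ground terms of depth at most k. Each non-constant term of depth ≤ k is some function symbol applied to depth-≤(k−1) arguments, giving N_k = 1 + N_{k-1}^2.
N_0 = 1
N_1 = 1 + 1^2 = 2
N_2 = 1 + 2^2 = 5
Terms of depth exactly 2: N_2 − N_1 = 5 − 2 = 3.

3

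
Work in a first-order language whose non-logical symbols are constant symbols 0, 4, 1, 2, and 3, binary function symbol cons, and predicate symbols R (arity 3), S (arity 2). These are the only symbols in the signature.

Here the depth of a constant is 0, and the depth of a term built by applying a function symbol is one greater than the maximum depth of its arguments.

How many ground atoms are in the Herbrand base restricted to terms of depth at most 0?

First count ground terms of depth ≤ 0.
Count level by level. With function symbols cons/2, the terms of depth ≤ k are the 5 constants together with each function applied to depth-≤(k−1) tuples, so N_k = 5 + N_{k-1}^2.
N_0 = 5
Explicitly: 0, 4, 1, 2, 3.
So |H| = 5.
For each predicate symbol, the number of ground atoms is |H| raised to its arity; summing:
  R: 5^3 = 125;  S: 5^2 = 25
Total ground atoms: 125 + 25 = 150.

150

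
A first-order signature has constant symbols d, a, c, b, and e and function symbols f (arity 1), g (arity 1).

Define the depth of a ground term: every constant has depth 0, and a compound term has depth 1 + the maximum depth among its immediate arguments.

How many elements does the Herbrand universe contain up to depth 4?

155

Count level by level. With function symbols f/1, g/1, the terms of depth ≤ k are the 5 constants together with each function applied to depth-≤(k−1) tuples, so N_k = 5 + N_{k-1} + N_{k-1}.
N_0 = 5
N_1 = 5 + 5 + 5 = 15
N_2 = 5 + 15 + 15 = 35
N_3 = 5 + 35 + 35 = 75
N_4 = 5 + 75 + 75 = 155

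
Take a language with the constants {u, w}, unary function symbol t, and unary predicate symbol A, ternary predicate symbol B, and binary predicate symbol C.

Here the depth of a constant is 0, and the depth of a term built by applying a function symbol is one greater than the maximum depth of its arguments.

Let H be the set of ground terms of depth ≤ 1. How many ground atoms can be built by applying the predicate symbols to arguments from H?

84

First count ground terms of depth ≤ 1.
Count level by level. With function symbols t/1, the terms of depth ≤ k are the 2 constants together with each function applied to depth-≤(k−1) tuples, so N_k = 2 + N_{k-1}.
N_0 = 2
N_1 = 2 + 2 = 4
Explicitly: u, w, t(u), t(w).
So |H| = 4.
Each predicate of arity r yields |H|^r ground atoms (one per choice of an r-tuple from H):
  A: 4;  B: 4^3 = 64;  C: 4^2 = 16
Total ground atoms: 4 + 64 + 16 = 84.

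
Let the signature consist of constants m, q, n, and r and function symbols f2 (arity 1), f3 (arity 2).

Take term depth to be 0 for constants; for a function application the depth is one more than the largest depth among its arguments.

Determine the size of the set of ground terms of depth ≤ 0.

Let N_k count ground terms of depth at most k. Each non-constant term of depth ≤ k is some function symbol applied to depth-≤(k−1) arguments, giving N_k = 4 + N_{k-1} + N_{k-1}^2.
N_0 = 4
Explicitly: m, q, n, r.

4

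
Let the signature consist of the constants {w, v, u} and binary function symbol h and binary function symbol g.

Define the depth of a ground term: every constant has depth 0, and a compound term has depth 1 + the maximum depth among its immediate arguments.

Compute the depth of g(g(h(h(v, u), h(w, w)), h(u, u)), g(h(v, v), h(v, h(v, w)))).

4

depth(h(v, u)) = 1 + max(0, 0) = 1
depth(h(w, w)) = 1 + max(0, 0) = 1
depth(h(h(v, u), h(w, w))) = 1 + max(1, 1) = 2
depth(h(u, u)) = 1 + max(0, 0) = 1
depth(g(h(h(v, u), h(w, w)), h(u, u))) = 1 + max(2, 1) = 3
depth(h(v, v)) = 1 + max(0, 0) = 1
depth(h(v, w)) = 1 + max(0, 0) = 1
depth(h(v, h(v, w))) = 1 + max(0, 1) = 2
depth(g(h(v, v), h(v, h(v, w)))) = 1 + max(1, 2) = 3
depth(g(g(h(h(v, u), h(w, w)), h(u, u)), g(h(v, v), h(v, h(v, w))))) = 1 + max(3, 3) = 4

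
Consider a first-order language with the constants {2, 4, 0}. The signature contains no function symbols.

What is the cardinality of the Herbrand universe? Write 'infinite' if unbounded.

3

There are no function symbols, so every ground term is one of the 3 constants.
The Herbrand universe is {2, 4, 0}, which is finite with 3 elements.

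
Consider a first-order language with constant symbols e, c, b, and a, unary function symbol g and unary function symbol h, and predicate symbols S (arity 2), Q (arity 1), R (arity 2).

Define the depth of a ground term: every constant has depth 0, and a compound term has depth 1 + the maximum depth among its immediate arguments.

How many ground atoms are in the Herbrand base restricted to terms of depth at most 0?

36

First count ground terms of depth ≤ 0.
Let N_k = |{terms of depth ≤ k}|. Then N_0 = 4 and N_k = 4 + N_{k-1} + N_{k-1} for k ≥ 1 (one summand per function symbol, arity giving the exponent).
N_0 = 4
So |H| = 4.
For each predicate symbol, the number of ground atoms is |H| raised to its arity; summing:
  S: 4^2 = 16;  Q: 4;  R: 4^2 = 16
Total ground atoms: 16 + 4 + 16 = 36.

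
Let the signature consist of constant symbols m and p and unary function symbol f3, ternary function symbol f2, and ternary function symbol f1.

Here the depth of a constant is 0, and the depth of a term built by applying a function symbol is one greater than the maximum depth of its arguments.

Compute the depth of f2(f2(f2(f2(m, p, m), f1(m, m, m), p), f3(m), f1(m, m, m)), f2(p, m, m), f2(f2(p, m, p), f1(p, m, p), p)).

depth(f2(m, p, m)) = 1 + max(0, 0, 0) = 1
depth(f1(m, m, m)) = 1 + max(0, 0, 0) = 1
depth(f2(f2(m, p, m), f1(m, m, m), p)) = 1 + max(1, 1, 0) = 2
depth(f3(m)) = 1 + depth(m) = 1 + 0 = 1
depth(f2(f2(f2(m, p, m), f1(m, m, m), p), f3(m), f1(m, m, m))) = 1 + max(2, 1, 1) = 3
depth(f2(p, m, m)) = 1 + max(0, 0, 0) = 1
depth(f2(p, m, p)) = 1 + max(0, 0, 0) = 1
depth(f1(p, m, p)) = 1 + max(0, 0, 0) = 1
depth(f2(f2(p, m, p), f1(p, m, p), p)) = 1 + max(1, 1, 0) = 2
depth(f2(f2(f2(f2(m, p, m), f1(m, m, m), p), f3(m), f1(m, m, m)), f2(p, m, m), f2(f2(p, m, p), f1(p, m, p), p))) = 1 + max(3, 1, 2) = 4

4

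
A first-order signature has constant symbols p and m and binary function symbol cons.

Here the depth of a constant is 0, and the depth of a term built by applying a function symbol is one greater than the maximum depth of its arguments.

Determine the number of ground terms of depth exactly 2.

32

If N_k denotes the number of depth-≤k ground terms, the 2 constants give N_0 = 2, and each function symbol of arity r contributes N_{k-1}^r new terms at level k: N_k = 2 + N_{k-1}^2.
N_0 = 2
N_1 = 2 + 2^2 = 6
N_2 = 2 + 6^2 = 38
Terms of depth exactly 2: N_2 − N_1 = 38 − 6 = 32.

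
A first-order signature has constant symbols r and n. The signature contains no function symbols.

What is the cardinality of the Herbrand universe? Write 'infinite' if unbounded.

2

There are no function symbols, so every ground term is one of the 2 constants.
The Herbrand universe is {r, n}, which is finite with 2 elements.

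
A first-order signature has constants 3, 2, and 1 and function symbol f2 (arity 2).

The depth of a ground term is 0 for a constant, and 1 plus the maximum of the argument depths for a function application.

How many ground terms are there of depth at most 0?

Write N_k for the number of ground terms of depth ≤ k. A term of depth ≤ k is either a constant or a function symbol applied to arguments of depth ≤ k−1, so N_k = 3 + N_{k-1}^2.
N_0 = 3

3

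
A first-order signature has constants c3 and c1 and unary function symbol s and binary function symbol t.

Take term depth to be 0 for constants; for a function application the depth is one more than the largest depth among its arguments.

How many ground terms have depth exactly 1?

6

Write N_k for the number of ground terms of depth ≤ k. A term of depth ≤ k is either a constant or a function symbol applied to arguments of depth ≤ k−1, so N_k = 2 + N_{k-1} + N_{k-1}^2.
N_0 = 2
N_1 = 2 + 2 + 2^2 = 8
Terms of depth exactly 1: N_1 − N_0 = 8 − 2 = 6.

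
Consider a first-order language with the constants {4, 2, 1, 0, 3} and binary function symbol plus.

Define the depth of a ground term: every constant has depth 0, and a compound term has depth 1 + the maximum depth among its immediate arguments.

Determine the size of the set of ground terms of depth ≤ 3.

819030

Let N_k count ground terms of depth at most k. Each non-constant term of depth ≤ k is some function symbol applied to depth-≤(k−1) arguments, giving N_k = 5 + N_{k-1}^2.
N_0 = 5
N_1 = 5 + 5^2 = 30
N_2 = 5 + 30^2 = 905
N_3 = 5 + 905^2 = 819030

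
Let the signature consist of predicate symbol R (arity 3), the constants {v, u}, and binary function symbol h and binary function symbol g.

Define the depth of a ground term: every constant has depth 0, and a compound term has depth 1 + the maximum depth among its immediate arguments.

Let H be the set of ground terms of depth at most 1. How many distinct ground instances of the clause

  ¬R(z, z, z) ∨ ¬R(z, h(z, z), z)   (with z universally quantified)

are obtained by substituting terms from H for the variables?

Ground terms of depth ≤ 1:
  Let N_k = |{terms of depth ≤ k}|. Then N_0 = 2 and N_k = 2 + N_{k-1}^2 + N_{k-1}^2 for k ≥ 1 (one summand per function symbol, arity giving the exponent).
  N_0 = 2
  N_1 = 2 + 2^2 + 2^2 = 10
So there are 10 ground terms available for substitution.
The clause has 1 distinct variable (z), which appears in the body. In the free term algebra distinct substitutions yield syntactically distinct ground instances.
Number of ground instances = 10.

10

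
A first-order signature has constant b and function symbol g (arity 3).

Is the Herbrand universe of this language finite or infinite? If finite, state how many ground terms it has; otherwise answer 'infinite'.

infinite

The signature has at least one function symbol (g, arity 3) and at least one constant (b).
Iterating g gives infinitely many distinct ground terms: b, g(b, b, b), g(g(b, b, b), g(b, b, b), g(b, b, b)), ...
So the Herbrand universe is infinite.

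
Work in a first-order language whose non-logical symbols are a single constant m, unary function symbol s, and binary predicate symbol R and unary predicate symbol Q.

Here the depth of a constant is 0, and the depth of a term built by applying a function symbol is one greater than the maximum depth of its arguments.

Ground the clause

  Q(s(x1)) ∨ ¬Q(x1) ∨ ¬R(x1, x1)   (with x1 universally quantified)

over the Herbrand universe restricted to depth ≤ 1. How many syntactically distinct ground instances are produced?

Ground terms of depth ≤ 1:
  Write N_k for the number of ground terms of depth ≤ k. A term of depth ≤ k is either a constant or a function symbol applied to arguments of depth ≤ k−1, so N_k = 1 + N_{k-1}.
  N_0 = 1
  N_1 = 1 + 1 = 2
So there are 2 ground terms available for substitution.
The variable x1 ranges independently over the available ground terms, and distinct assignments produce distinct instances.
Number of ground instances = 2.

2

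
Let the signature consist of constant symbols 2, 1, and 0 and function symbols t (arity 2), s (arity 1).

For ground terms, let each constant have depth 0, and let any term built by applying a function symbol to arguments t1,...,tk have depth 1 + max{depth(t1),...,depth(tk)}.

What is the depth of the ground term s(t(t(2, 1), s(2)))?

3

depth(t(2, 1)) = 1 + max(0, 0) = 1
depth(s(2)) = 1 + depth(2) = 1 + 0 = 1
depth(t(t(2, 1), s(2))) = 1 + max(1, 1) = 2
depth(s(t(t(2, 1), s(2)))) = 1 + depth(t(t(2, 1), s(2))) = 1 + 2 = 3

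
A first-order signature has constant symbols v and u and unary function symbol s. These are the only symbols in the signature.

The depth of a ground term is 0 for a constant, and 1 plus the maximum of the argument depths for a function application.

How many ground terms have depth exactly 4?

2

Write N_k for the number of ground terms of depth ≤ k. A term of depth ≤ k is either a constant or a function symbol applied to arguments of depth ≤ k−1, so N_k = 2 + N_{k-1}.
N_0 = 2
N_1 = 2 + 2 = 4
N_2 = 2 + 4 = 6
N_3 = 2 + 6 = 8
N_4 = 2 + 8 = 10
Terms of depth exactly 4: N_4 − N_3 = 10 − 8 = 2.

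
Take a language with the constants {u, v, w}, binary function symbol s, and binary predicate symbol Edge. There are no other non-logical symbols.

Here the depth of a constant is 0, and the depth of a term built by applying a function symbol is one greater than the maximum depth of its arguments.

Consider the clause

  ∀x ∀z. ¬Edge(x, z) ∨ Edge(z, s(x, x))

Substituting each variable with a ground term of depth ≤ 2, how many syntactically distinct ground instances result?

21609

Ground terms of depth ≤ 2:
  Count level by level. With function symbols s/2, the terms of depth ≤ k are the 3 constants together with each function applied to depth-≤(k−1) tuples, so N_k = 3 + N_{k-1}^2.
  N_0 = 3
  N_1 = 3 + 3^2 = 12
  N_2 = 3 + 12^2 = 147
So there are 147 ground terms available for substitution.
Each of x, z ranges independently over the available ground terms, and distinct assignments produce distinct instances.
Number of ground instances = 147^2 = 21609.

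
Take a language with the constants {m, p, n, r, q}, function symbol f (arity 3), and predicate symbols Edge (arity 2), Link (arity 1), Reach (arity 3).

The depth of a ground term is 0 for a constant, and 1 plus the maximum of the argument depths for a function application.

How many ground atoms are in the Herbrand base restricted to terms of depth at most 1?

2214030

First count ground terms of depth ≤ 1.
Write N_k for the number of ground terms of depth ≤ k. A term of depth ≤ k is either a constant or a function symbol applied to arguments of depth ≤ k−1, so N_k = 5 + N_{k-1}^3.
N_0 = 5
N_1 = 5 + 5^3 = 130
So |H| = 130.
For each predicate symbol, the number of ground atoms is |H| raised to its arity; summing:
  Edge: 130^2 = 16900;  Link: 130;  Reach: 130^3 = 2197000
Total ground atoms: 16900 + 130 + 2197000 = 2214030.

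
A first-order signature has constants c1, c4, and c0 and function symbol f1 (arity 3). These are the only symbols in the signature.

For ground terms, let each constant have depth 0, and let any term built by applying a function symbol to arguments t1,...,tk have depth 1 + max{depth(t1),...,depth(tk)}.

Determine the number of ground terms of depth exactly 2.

26973

Let N_k = |{terms of depth ≤ k}|. Then N_0 = 3 and N_k = 3 + N_{k-1}^3 for k ≥ 1 (one summand per function symbol, arity giving the exponent).
N_0 = 3
N_1 = 3 + 3^3 = 30
N_2 = 3 + 30^3 = 27003
Terms of depth exactly 2: N_2 − N_1 = 27003 − 30 = 26973.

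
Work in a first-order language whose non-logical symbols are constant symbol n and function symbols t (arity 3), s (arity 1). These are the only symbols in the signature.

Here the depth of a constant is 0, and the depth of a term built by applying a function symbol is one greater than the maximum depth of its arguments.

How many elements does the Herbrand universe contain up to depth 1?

3

Write N_k for the number of ground terms of depth ≤ k. A term of depth ≤ k is either a constant or a function symbol applied to arguments of depth ≤ k−1, so N_k = 1 + N_{k-1}^3 + N_{k-1}.
N_0 = 1
N_1 = 1 + 1^3 + 1 = 3
Explicitly: n, t(n, n, n), s(n).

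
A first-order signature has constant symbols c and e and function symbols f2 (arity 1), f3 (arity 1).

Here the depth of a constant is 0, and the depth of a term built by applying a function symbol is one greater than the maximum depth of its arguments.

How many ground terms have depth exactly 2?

If N_k denotes the number of depth-≤k ground terms, the 2 constants give N_0 = 2, and each function symbol of arity r contributes N_{k-1}^r new terms at level k: N_k = 2 + N_{k-1} + N_{k-1}.
N_0 = 2
N_1 = 2 + 2 + 2 = 6
N_2 = 2 + 6 + 6 = 14
Terms of depth exactly 2: N_2 − N_1 = 14 − 6 = 8.

8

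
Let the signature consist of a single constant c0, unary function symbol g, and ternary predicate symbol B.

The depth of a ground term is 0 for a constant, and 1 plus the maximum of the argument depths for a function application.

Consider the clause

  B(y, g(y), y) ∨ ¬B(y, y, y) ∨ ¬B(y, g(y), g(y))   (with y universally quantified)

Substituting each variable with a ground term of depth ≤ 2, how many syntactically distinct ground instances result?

3

Ground terms of depth ≤ 2:
  Count level by level. With function symbols g/1, the terms of depth ≤ k are the 1 constant together with each function applied to depth-≤(k−1) tuples, so N_k = 1 + N_{k-1}.
  N_0 = 1
  N_1 = 1 + 1 = 2
  N_2 = 1 + 2 = 3
  Explicitly: c0, g(c0), g(g(c0)).
So there are 3 ground terms available for substitution.
The body mentions the single quantified variable y; since ground terms form a free algebra, no two substitutions collapse to the same formula.
Number of ground instances = 3.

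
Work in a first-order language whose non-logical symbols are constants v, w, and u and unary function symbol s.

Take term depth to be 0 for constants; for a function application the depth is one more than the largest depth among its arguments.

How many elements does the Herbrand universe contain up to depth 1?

If N_k denotes the number of depth-≤k ground terms, the 3 constants give N_0 = 3, and each function symbol of arity r contributes N_{k-1}^r new terms at level k: N_k = 3 + N_{k-1}.
N_0 = 3
N_1 = 3 + 3 = 6
Explicitly: v, w, u, s(v), s(w), s(u).

6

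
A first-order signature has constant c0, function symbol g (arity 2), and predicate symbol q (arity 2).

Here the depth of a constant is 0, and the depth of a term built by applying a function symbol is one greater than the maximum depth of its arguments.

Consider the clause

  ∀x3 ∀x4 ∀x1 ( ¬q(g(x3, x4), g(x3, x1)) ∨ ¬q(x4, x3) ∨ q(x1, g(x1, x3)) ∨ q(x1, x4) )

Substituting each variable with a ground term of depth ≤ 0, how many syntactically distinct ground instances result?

1

Ground terms of depth ≤ 0:
  Let N_k count ground terms of depth at most k. Each non-constant term of depth ≤ k is some function symbol applied to depth-≤(k−1) arguments, giving N_k = 1 + N_{k-1}^2.
  N_0 = 1
  Explicitly: c0.
So there is exactly 1 ground term available for substitution.
There are 3 variables to instantiate (x3, x4, x1), each occurring in at least one literal, so different choices give different ground instances.
Number of ground instances = 1^3 = 1.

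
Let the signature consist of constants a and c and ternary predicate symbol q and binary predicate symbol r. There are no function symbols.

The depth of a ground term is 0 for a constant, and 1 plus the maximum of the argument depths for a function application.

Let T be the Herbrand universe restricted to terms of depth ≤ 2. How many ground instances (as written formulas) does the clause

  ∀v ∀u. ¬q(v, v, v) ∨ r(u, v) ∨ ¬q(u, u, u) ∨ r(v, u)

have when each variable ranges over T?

4

Ground terms of depth ≤ 2:
  With no function symbols every ground term is a constant, so there are exactly 2 ground terms at every depth bound.
  N_0 = 2
  N_1 = 2
  N_2 = 2
  Explicitly: a, c.
So there are 2 ground terms available for substitution.
The clause has 2 distinct variables (v, u), each appearing in the body. In the free term algebra distinct substitutions yield syntactically distinct ground instances.
Number of ground instances = 2^2 = 4.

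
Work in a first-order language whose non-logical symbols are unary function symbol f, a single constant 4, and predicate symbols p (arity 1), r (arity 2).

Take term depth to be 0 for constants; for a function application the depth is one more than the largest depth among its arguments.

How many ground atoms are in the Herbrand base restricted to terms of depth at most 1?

First count ground terms of depth ≤ 1.
Let N_k count ground terms of depth at most k. Each non-constant term of depth ≤ k is some function symbol applied to depth-≤(k−1) arguments, giving N_k = 1 + N_{k-1}.
N_0 = 1
N_1 = 1 + 1 = 2
Explicitly: 4, f(4).
So |H| = 2.
Ground atoms are formed by filling each argument slot of a predicate with a term from H, so an r-ary predicate gives |H|^r atoms:
  p: 2;  r: 2^2 = 4
Total ground atoms: 2 + 4 = 6.

6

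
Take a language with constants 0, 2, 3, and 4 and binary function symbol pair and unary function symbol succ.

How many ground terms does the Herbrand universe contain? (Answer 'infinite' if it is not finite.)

The signature has at least one function symbol (pair, arity 2) and at least one constant (0).
Iterating pair gives infinitely many distinct ground terms: 0, pair(0, 0), pair(pair(0, 0), pair(0, 0)), ...
So the Herbrand universe is infinite.

infinite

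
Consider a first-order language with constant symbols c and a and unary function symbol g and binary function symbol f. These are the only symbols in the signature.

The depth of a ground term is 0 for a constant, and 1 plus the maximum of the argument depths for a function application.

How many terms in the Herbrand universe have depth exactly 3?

5478

Let N_k count ground terms of depth at most k. Each non-constant term of depth ≤ k is some function symbol applied to depth-≤(k−1) arguments, giving N_k = 2 + N_{k-1} + N_{k-1}^2.
N_0 = 2
N_1 = 2 + 2 + 2^2 = 8
N_2 = 2 + 8 + 8^2 = 74
N_3 = 2 + 74 + 74^2 = 5552
Terms of depth exactly 3: N_3 − N_2 = 5552 − 74 = 5478.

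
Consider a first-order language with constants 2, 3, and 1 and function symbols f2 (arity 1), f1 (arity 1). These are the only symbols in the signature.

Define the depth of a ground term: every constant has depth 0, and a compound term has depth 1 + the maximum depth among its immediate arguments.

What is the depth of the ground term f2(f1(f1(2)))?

depth(f1(2)) = 1 + depth(2) = 1 + 0 = 1
depth(f1(f1(2))) = 1 + depth(f1(2)) = 1 + 1 = 2
depth(f2(f1(f1(2)))) = 1 + depth(f1(f1(2))) = 1 + 2 = 3

3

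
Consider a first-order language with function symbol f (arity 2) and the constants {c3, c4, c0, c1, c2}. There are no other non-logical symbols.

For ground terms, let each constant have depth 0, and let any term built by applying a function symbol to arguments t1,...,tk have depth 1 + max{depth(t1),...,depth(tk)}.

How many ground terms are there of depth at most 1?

Let N_k = |{terms of depth ≤ k}|. Then N_0 = 5 and N_k = 5 + N_{k-1}^2 for k ≥ 1 (one summand per function symbol, arity giving the exponent).
N_0 = 5
N_1 = 5 + 5^2 = 30

30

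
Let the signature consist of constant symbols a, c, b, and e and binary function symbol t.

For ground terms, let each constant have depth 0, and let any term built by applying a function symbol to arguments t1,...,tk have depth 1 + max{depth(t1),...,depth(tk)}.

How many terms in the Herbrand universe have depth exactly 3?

162816

Write N_k for the number of ground terms of depth ≤ k. A term of depth ≤ k is either a constant or a function symbol applied to arguments of depth ≤ k−1, so N_k = 4 + N_{k-1}^2.
N_0 = 4
N_1 = 4 + 4^2 = 20
N_2 = 4 + 20^2 = 404
N_3 = 4 + 404^2 = 163220
Terms of depth exactly 3: N_3 − N_2 = 163220 − 404 = 162816.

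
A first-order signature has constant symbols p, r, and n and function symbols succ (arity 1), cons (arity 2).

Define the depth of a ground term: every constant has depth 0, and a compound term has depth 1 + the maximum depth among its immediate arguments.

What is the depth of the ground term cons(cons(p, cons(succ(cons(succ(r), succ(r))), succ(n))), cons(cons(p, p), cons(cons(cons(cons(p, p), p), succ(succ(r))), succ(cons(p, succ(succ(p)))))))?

depth(succ(r)) = 1 + depth(r) = 1 + 0 = 1
depth(cons(succ(r), succ(r))) = 1 + max(1, 1) = 2
depth(succ(cons(succ(r), succ(r)))) = 1 + depth(cons(succ(r), succ(r))) = 1 + 2 = 3
depth(succ(n)) = 1 + depth(n) = 1 + 0 = 1
depth(cons(succ(cons(succ(r), succ(r))), succ(n))) = 1 + max(3, 1) = 4
depth(cons(p, cons(succ(cons(succ(r), succ(r))), succ(n)))) = 1 + max(0, 4) = 5
depth(cons(p, p)) = 1 + max(0, 0) = 1
depth(cons(cons(p, p), p)) = 1 + max(1, 0) = 2
depth(succ(succ(r))) = 1 + depth(succ(r)) = 1 + 1 = 2
depth(cons(cons(cons(p, p), p), succ(succ(r)))) = 1 + max(2, 2) = 3
depth(succ(p)) = 1 + depth(p) = 1 + 0 = 1
depth(succ(succ(p))) = 1 + depth(succ(p)) = 1 + 1 = 2
depth(cons(p, succ(succ(p)))) = 1 + max(0, 2) = 3
depth(succ(cons(p, succ(succ(p))))) = 1 + depth(cons(p, succ(succ(p)))) = 1 + 3 = 4
depth(cons(cons(cons(cons(p, p), p), succ(succ(r))), succ(cons(p, succ(succ(p)))))) = 1 + max(3, 4) = 5
depth(cons(cons(p, p), cons(cons(cons(cons(p, p), p), succ(succ(r))), succ(cons(p, succ(succ(p))))))) = 1 + max(1, 5) = 6
depth(cons(cons(p, cons(succ(cons(succ(r), succ(r))), succ(n))), cons(cons(p, p), cons(cons(cons(cons(p, p), p), succ(succ(r))), succ(cons(p, succ(succ(p)))))))) = 1 + max(5, 6) = 7

7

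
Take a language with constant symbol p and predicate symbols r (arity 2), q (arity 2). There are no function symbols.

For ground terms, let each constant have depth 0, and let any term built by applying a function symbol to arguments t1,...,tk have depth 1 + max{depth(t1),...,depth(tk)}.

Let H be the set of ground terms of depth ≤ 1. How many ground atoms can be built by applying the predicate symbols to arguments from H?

First count ground terms of depth ≤ 1.
With no function symbols every ground term is a constant, so there is exactly 1 ground term at every depth bound.
N_0 = 1
N_1 = 1
Explicitly: p.
So |H| = 1.
A ground atom is a predicate applied to a tuple of terms from H, so the count is the sum over predicates of |H|^arity:
  r: 1^2 = 1;  q: 1^2 = 1
Total ground atoms: 1 + 1 = 2.

2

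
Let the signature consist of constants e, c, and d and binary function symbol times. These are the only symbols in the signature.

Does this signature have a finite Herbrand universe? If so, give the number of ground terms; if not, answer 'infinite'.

infinite

The signature has at least one function symbol (times, arity 2) and at least one constant (e).
Iterating times gives infinitely many distinct ground terms: e, times(e, e), times(times(e, e), times(e, e)), ...
So the Herbrand universe is infinite.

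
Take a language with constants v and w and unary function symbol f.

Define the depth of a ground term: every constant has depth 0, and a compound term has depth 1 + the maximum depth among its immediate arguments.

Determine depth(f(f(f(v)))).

depth(f(v)) = 1 + depth(v) = 1 + 0 = 1
depth(f(f(v))) = 1 + depth(f(v)) = 1 + 1 = 2
depth(f(f(f(v)))) = 1 + depth(f(f(v))) = 1 + 2 = 3

3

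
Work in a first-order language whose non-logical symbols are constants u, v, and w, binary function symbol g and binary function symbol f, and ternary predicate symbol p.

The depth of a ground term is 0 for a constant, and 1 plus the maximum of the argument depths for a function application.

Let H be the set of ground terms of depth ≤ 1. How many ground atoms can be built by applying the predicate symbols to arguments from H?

9261

First count ground terms of depth ≤ 1.
Let N_k = |{terms of depth ≤ k}|. Then N_0 = 3 and N_k = 3 + N_{k-1}^2 + N_{k-1}^2 for k ≥ 1 (one summand per function symbol, arity giving the exponent).
N_0 = 3
N_1 = 3 + 3^2 + 3^2 = 21
So |H| = 21.
A ground atom is a predicate applied to a tuple of terms from H, so the count is the sum over predicates of |H|^arity:
  p: 21^3 = 9261
Total ground atoms: 9261.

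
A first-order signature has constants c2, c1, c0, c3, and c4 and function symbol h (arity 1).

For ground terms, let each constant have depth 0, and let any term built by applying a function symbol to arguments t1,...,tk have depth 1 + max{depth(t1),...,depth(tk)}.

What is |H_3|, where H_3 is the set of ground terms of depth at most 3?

20

If N_k denotes the number of depth-≤k ground terms, the 5 constants give N_0 = 5, and each function symbol of arity r contributes N_{k-1}^r new terms at level k: N_k = 5 + N_{k-1}.
N_0 = 5
N_1 = 5 + 5 = 10
N_2 = 5 + 10 = 15
N_3 = 5 + 15 = 20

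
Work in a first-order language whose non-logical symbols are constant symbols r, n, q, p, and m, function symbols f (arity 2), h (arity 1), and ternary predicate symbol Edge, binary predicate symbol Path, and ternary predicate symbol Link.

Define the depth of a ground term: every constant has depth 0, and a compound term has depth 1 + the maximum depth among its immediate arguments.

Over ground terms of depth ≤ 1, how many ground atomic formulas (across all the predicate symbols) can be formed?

86975

First count ground terms of depth ≤ 1.
Count level by level. With function symbols f/2, h/1, the terms of depth ≤ k are the 5 constants together with each function applied to depth-≤(k−1) tuples, so N_k = 5 + N_{k-1}^2 + N_{k-1}.
N_0 = 5
N_1 = 5 + 5^2 + 5 = 35
So |H| = 35.
Each predicate of arity r yields |H|^r ground atoms (one per choice of an r-tuple from H):
  Edge: 35^3 = 42875;  Path: 35^2 = 1225;  Link: 35^3 = 42875
Total ground atoms: 42875 + 1225 + 42875 = 86975.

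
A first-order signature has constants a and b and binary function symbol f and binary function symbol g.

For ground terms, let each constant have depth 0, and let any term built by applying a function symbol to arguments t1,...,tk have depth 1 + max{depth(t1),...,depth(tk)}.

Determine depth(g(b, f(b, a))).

depth(f(b, a)) = 1 + max(0, 0) = 1
depth(g(b, f(b, a))) = 1 + max(0, 1) = 2

2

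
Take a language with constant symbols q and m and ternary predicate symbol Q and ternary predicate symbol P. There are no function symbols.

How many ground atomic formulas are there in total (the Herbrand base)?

16

With no function symbols, the Herbrand universe is just the 2 constants.
Ground atoms per predicate: Q: 2^3 = 8, P: 2^3 = 8.
Herbrand base size = 8 + 8 = 16.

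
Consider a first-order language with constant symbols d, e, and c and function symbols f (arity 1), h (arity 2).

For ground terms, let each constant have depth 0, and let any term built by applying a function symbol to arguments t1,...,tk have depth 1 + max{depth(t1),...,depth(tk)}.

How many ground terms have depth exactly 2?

If N_k denotes the number of depth-≤k ground terms, the 3 constants give N_0 = 3, and each function symbol of arity r contributes N_{k-1}^r new terms at level k: N_k = 3 + N_{k-1} + N_{k-1}^2.
N_0 = 3
N_1 = 3 + 3 + 3^2 = 15
N_2 = 3 + 15 + 15^2 = 243
Terms of depth exactly 2: N_2 − N_1 = 243 − 15 = 228.

228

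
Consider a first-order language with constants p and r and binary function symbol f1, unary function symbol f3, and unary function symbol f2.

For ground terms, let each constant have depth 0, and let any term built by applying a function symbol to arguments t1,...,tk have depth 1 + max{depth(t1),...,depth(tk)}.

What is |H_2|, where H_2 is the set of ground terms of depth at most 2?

122

Let N_k count ground terms of depth at most k. Each non-constant term of depth ≤ k is some function symbol applied to depth-≤(k−1) arguments, giving N_k = 2 + N_{k-1}^2 + N_{k-1} + N_{k-1}.
N_0 = 2
N_1 = 2 + 2^2 + 2 + 2 = 10
N_2 = 2 + 10^2 + 10 + 10 = 122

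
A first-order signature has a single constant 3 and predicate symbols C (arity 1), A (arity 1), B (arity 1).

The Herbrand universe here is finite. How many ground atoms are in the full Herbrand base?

3

With no function symbols, the Herbrand universe is just the 1 constant.
Ground atoms per predicate: C: 1, A: 1, B: 1.
Herbrand base size = 1 + 1 + 1 = 3.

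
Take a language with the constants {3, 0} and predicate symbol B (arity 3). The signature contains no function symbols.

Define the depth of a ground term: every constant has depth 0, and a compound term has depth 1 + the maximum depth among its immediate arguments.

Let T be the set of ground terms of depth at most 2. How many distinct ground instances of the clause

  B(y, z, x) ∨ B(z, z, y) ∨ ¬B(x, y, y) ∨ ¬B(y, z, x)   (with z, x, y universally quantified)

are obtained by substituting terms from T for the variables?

Ground terms of depth ≤ 2:
  With no function symbols every ground term is a constant, so there are exactly 2 ground terms at every depth bound.
  N_0 = 2
  N_1 = 2
  N_2 = 2
  Explicitly: 3, 0.
So there are 2 ground terms available for substitution.
There are 3 variables to instantiate (z, x, y), each occurring in at least one literal, so different choices give different ground instances.
Number of ground instances = 2^3 = 8.

8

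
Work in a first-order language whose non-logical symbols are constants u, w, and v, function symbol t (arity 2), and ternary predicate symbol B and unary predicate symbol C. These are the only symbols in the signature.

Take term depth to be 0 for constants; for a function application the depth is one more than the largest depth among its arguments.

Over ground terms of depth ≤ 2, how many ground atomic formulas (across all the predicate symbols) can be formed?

First count ground terms of depth ≤ 2.
Write N_k for the number of ground terms of depth ≤ k. A term of depth ≤ k is either a constant or a function symbol applied to arguments of depth ≤ k−1, so N_k = 3 + N_{k-1}^2.
N_0 = 3
N_1 = 3 + 3^2 = 12
N_2 = 3 + 12^2 = 147
So |H| = 147.
Ground atoms are formed by filling each argument slot of a predicate with a term from H, so an r-ary predicate gives |H|^r atoms:
  B: 147^3 = 3176523;  C: 147
Total ground atoms: 3176523 + 147 = 3176670.

3176670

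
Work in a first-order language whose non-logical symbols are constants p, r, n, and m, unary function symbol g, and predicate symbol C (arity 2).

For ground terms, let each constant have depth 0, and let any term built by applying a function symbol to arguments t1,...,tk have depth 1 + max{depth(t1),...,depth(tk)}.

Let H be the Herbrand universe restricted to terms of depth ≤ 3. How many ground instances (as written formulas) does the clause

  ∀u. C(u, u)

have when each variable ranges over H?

16

Ground terms of depth ≤ 3:
  Let N_k = |{terms of depth ≤ k}|. Then N_0 = 4 and N_k = 4 + N_{k-1} for k ≥ 1 (one summand per function symbol, arity giving the exponent).
  N_0 = 4
  N_1 = 4 + 4 = 8
  N_2 = 4 + 8 = 12
  N_3 = 4 + 12 = 16
So there are 16 ground terms available for substitution.
The body mentions the single quantified variable u; since ground terms form a free algebra, no two substitutions collapse to the same formula.
Number of ground instances = 16.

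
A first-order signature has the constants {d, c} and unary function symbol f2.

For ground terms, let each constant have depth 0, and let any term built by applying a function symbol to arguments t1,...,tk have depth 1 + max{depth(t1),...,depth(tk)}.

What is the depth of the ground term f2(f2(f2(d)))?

depth(f2(d)) = 1 + depth(d) = 1 + 0 = 1
depth(f2(f2(d))) = 1 + depth(f2(d)) = 1 + 1 = 2
depth(f2(f2(f2(d)))) = 1 + depth(f2(f2(d))) = 1 + 2 = 3

3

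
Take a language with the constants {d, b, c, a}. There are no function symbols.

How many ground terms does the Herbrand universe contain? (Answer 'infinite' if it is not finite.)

There are no function symbols, so every ground term is one of the 4 constants.
The Herbrand universe is {d, b, c, a}, which is finite with 4 elements.

4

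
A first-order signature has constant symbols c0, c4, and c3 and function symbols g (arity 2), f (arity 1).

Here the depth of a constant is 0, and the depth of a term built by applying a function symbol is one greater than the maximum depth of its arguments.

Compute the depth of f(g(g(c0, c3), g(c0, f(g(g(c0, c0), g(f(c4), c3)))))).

depth(g(c0, c3)) = 1 + max(0, 0) = 1
depth(g(c0, c0)) = 1 + max(0, 0) = 1
depth(f(c4)) = 1 + depth(c4) = 1 + 0 = 1
depth(g(f(c4), c3)) = 1 + max(1, 0) = 2
depth(g(g(c0, c0), g(f(c4), c3))) = 1 + max(1, 2) = 3
depth(f(g(g(c0, c0), g(f(c4), c3)))) = 1 + depth(g(g(c0, c0), g(f(c4), c3))) = 1 + 3 = 4
depth(g(c0, f(g(g(c0, c0), g(f(c4), c3))))) = 1 + max(0, 4) = 5
depth(g(g(c0, c3), g(c0, f(g(g(c0, c0), g(f(c4), c3)))))) = 1 + max(1, 5) = 6
depth(f(g(g(c0, c3), g(c0, f(g(g(c0, c0), g(f(c4), c3))))))) = 1 + depth(g(g(c0, c3), g(c0, f(g(g(c0, c0), g(f(c4), c3)))))) = 1 + 6 = 7

7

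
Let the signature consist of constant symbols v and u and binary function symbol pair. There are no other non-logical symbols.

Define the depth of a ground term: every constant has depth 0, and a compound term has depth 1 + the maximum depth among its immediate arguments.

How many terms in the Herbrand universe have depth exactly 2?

32

Count level by level. With function symbols pair/2, the terms of depth ≤ k are the 2 constants together with each function applied to depth-≤(k−1) tuples, so N_k = 2 + N_{k-1}^2.
N_0 = 2
N_1 = 2 + 2^2 = 6
N_2 = 2 + 6^2 = 38
Terms of depth exactly 2: N_2 − N_1 = 38 − 6 = 32.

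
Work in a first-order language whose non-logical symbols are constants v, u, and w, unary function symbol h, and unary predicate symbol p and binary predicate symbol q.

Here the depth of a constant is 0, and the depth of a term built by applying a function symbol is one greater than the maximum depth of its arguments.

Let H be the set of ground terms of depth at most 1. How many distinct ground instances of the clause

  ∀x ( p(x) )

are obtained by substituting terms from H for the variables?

Ground terms of depth ≤ 1:
  Let N_k = |{terms of depth ≤ k}|. Then N_0 = 3 and N_k = 3 + N_{k-1} for k ≥ 1 (one summand per function symbol, arity giving the exponent).
  N_0 = 3
  N_1 = 3 + 3 = 6
So there are 6 ground terms available for substitution.
The body mentions the single quantified variable x; since ground terms form a free algebra, no two substitutions collapse to the same formula.
Number of ground instances = 6.

6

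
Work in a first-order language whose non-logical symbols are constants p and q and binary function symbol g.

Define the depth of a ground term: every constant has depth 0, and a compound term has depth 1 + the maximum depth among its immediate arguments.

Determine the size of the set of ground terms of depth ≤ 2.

Let N_k = |{terms of depth ≤ k}|. Then N_0 = 2 and N_k = 2 + N_{k-1}^2 for k ≥ 1 (one summand per function symbol, arity giving the exponent).
N_0 = 2
N_1 = 2 + 2^2 = 6
N_2 = 2 + 6^2 = 38

38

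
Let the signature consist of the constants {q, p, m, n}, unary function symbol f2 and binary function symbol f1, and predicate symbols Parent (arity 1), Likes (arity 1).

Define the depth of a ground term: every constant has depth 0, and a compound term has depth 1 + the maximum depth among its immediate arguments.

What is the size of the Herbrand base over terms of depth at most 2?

1208

First count ground terms of depth ≤ 2.
Count level by level. With function symbols f2/1, f1/2, the terms of depth ≤ k are the 4 constants together with each function applied to depth-≤(k−1) tuples, so N_k = 4 + N_{k-1} + N_{k-1}^2.
N_0 = 4
N_1 = 4 + 4 + 4^2 = 24
N_2 = 4 + 24 + 24^2 = 604
So |H| = 604.
For each predicate symbol, the number of ground atoms is |H| raised to its arity; summing:
  Parent: 604;  Likes: 604
Total ground atoms: 604 + 604 = 1208.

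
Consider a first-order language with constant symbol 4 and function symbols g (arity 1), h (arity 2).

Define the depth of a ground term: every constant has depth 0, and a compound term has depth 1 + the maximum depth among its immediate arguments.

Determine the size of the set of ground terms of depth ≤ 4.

If N_k denotes the number of depth-≤k ground terms, the 1 constant gives N_0 = 1, and each function symbol of arity r contributes N_{k-1}^r new terms at level k: N_k = 1 + N_{k-1} + N_{k-1}^2.
N_0 = 1
N_1 = 1 + 1 + 1^2 = 3
N_2 = 1 + 3 + 3^2 = 13
N_3 = 1 + 13 + 13^2 = 183
N_4 = 1 + 183 + 183^2 = 33673

33673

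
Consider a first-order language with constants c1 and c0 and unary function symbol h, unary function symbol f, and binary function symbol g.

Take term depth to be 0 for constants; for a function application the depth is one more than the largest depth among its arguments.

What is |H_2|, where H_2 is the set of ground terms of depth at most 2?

Let N_k count ground terms of depth at most k. Each non-constant term of depth ≤ k is some function symbol applied to depth-≤(k−1) arguments, giving N_k = 2 + N_{k-1} + N_{k-1} + N_{k-1}^2.
N_0 = 2
N_1 = 2 + 2 + 2 + 2^2 = 10
N_2 = 2 + 10 + 10 + 10^2 = 122

122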